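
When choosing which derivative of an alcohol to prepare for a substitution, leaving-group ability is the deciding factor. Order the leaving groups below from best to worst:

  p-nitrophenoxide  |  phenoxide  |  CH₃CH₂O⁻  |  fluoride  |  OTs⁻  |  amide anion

Leaving-group ability tracks the stability of the departed species; conjugate-acid pKₐ is the usual yardstick (lower pKₐ → better LG).
OTs⁻: pKₐ(p-CH₃C₆H₄SO₃H (TsOH)) ≈ -2.8
fluoride: pKₐ(HF) ≈ 3.2
p-nitrophenoxide: pKₐ(p-nitrophenol) ≈ 7.2
phenoxide: pKₐ(C₆H₅OH (phenol)) ≈ 10
CH₃CH₂O⁻: pKₐ(CH₃CH₂OH) ≈ 16
amide anion: pKₐ(NH₃) ≈ 38

OTs⁻ > fluoride > p-nitrophenoxide > phenoxide > CH₃CH₂O⁻ > amide anion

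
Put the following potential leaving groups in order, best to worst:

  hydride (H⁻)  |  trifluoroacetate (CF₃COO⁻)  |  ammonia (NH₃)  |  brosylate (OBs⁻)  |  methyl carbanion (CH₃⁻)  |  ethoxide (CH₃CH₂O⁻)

Leaving-group ability tracks the stability of the departed species; conjugate-acid pKₐ is the usual yardstick (lower pKₐ → better LG).
brosylate (OBs⁻): pKₐ(p-BrC₆H₄SO₃H) ≈ -2.8
trifluoroacetate (CF₃COO⁻): pKₐ(CF₃COOH) ≈ 0.2
ammonia (NH₃): pKₐ(NH₄⁺) ≈ 9.2
ethoxide (CH₃CH₂O⁻): pKₐ(CH₃CH₂OH) ≈ 16
hydride (H⁻): pKₐ(H₂) ≈ 36
methyl carbanion (CH₃⁻): pKₐ(CH₄) ≈ 48

brosylate (OBs⁻) > trifluoroacetate (CF₃COO⁻) > ammonia (NH₃) > ethoxide (CH₃CH₂O⁻) > hydride (H⁻) > methyl carbanion (CH₃⁻)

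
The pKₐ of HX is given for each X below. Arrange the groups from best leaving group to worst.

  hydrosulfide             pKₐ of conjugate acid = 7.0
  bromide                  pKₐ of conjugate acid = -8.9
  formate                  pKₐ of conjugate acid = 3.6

bromide > formate > hydrosulfide

Lower conjugate-acid pKₐ ⇒ weaker base ⇒ better leaving group.
Sorting by the given values: bromide (-8.9), formate (3.6), hydrosulfide (7.0).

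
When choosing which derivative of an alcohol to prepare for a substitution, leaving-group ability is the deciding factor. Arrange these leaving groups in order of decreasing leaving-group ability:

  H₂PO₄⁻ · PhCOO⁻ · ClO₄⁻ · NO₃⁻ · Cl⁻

ClO₄⁻ > Cl⁻ > NO₃⁻ > H₂PO₄⁻ > PhCOO⁻

The more stable X⁻ (or X) is on its own — i.e. the weaker a base it is — the better a leaving group it makes.
ClO₄⁻: pKₐ(HClO₄) ≈ -10
Cl⁻: pKₐ(HCl) ≈ -7
NO₃⁻: pKₐ(HNO₃) ≈ -1.3
H₂PO₄⁻: pKₐ(H₃PO₄) ≈ 2.1
PhCOO⁻: pKₐ(C₆H₅COOH) ≈ 4.2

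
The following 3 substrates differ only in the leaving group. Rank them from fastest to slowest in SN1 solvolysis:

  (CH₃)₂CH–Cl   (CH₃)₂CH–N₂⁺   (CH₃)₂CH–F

(CH₃)₂CH–N₂⁺ > (CH₃)₂CH–Cl > (CH₃)₂CH–F

Same R in every case — rank the leaving groups.
Rank by basicity of the departing species: weakest base leaves most easily.
(CH₃)₂CH–N₂⁺ loses N₂: no meaningful conjugate acid; N₂ departs as an exceptionally stable neutral molecule
(CH₃)₂CH–Cl loses Cl⁻: pKₐ(HCl) ≈ -7
(CH₃)₂CH–F loses F⁻: pKₐ(HF) ≈ 3.2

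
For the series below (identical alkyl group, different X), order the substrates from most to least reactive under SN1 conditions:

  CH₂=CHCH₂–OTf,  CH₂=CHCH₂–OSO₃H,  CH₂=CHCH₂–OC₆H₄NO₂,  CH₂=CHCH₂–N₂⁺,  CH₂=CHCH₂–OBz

Same R in every case — rank the leaving groups.
A good leaving group is a weak base: the lower the pKₐ of its conjugate acid, the more readily it departs.
CH₂=CHCH₂–N₂⁺ loses N₂: no meaningful conjugate acid; N₂ departs as an exceptionally stable neutral molecule
CH₂=CHCH₂–OTf loses OTf⁻: pKₐ(CF₃SO₃H (triflic acid)) ≈ -14
CH₂=CHCH₂–OSO₃H loses HSO₄⁻: pKₐ(H₂SO₄) ≈ -3
CH₂=CHCH₂–OBz loses PhCOO⁻: pKₐ(C₆H₅COOH) ≈ 4.2
CH₂=CHCH₂–OC₆H₄NO₂ loses p-O₂N–C₆H₄–O⁻: pKₐ(p-nitrophenol) ≈ 7.2

CH₂=CHCH₂–N₂⁺ > CH₂=CHCH₂–OTf > CH₂=CHCH₂–OSO₃H > CH₂=CHCH₂–OBz > CH₂=CHCH₂–OC₆H₄NO₂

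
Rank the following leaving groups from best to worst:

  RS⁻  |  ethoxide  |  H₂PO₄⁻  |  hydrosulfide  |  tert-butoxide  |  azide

H₂PO₄⁻ > azide > hydrosulfide > RS⁻ > ethoxide > tert-butoxide

Leaving-group ability tracks the stability of the departed species; conjugate-acid pKₐ is the usual yardstick (lower pKₐ → better LG).
H₂PO₄⁻: pKₐ(H₃PO₄) ≈ 2.1 — moderate base; biological leaving group after further activation
azide: pKₐ(HN₃) ≈ 4.7 — linear, resonance-stabilised
hydrosulfide: pKₐ(H₂S) ≈ 7
RS⁻: pKₐ(RSH (a thiol)) ≈ 10.5 — moderately basic; rarely leaves without activation
ethoxide: pKₐ(CH₃CH₂OH) ≈ 16 — strong base; alkoxides do not leave unassisted
tert-butoxide: pKₐ(t-BuOH) ≈ 18 — bulky, strongly basic alkoxide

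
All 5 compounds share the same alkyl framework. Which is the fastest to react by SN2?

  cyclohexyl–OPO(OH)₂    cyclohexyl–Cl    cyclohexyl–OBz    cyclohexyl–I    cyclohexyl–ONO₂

cyclohexyl–I

Same R in every case — rank the leaving groups.
Leaving-group ability tracks the stability of the departed species; conjugate-acid pKₐ is the usual yardstick (lower pKₐ → better LG).
cyclohexyl–I loses I⁻: pKₐ(HI) ≈ -10
cyclohexyl–Cl loses Cl⁻: pKₐ(HCl) ≈ -7
cyclohexyl–ONO₂ loses NO₃⁻: pKₐ(HNO₃) ≈ -1.3
cyclohexyl–OPO(OH)₂ loses H₂PO₄⁻: pKₐ(H₃PO₄) ≈ 2.1
cyclohexyl–OBz loses PhCOO⁻: pKₐ(C₆H₅COOH) ≈ 4.2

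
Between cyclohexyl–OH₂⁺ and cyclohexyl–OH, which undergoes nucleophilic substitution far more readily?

From cyclohexyl–OH the departing group would be OH⁻ (pKₐ(H₂O) ≈ 15.7). Strong base; essentially never leaves without prior activation.
From cyclohexyl–OH₂⁺ the leaving group is H₂O (pKₐ(H₃O⁺) ≈ -1.7). Neutral; leaves from a protonated alcohol (R–OH₂⁺).
(In practice cyclohexyl–OH₂⁺ is made from cyclohexyl–OH by protonation with strong acid, converting the leaving group from hydroxide to neutral water.)

cyclohexyl–OH₂⁺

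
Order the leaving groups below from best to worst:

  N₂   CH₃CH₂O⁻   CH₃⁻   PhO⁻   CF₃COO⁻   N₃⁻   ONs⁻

N₂ > ONs⁻ > CF₃COO⁻ > N₃⁻ > PhO⁻ > CH₃CH₂O⁻ > CH₃⁻

Leaving-group ability tracks the stability of the departed species; conjugate-acid pKₐ is the usual yardstick (lower pKₐ → better LG).
N₂: no meaningful conjugate acid; N₂ departs as an exceptionally stable neutral molecule
ONs⁻: pKₐ(p-O₂NC₆H₄SO₃H) ≈ -3.5
CF₃COO⁻: pKₐ(CF₃COOH) ≈ 0.2
N₃⁻: pKₐ(HN₃) ≈ 4.7
PhO⁻: pKₐ(C₆H₅OH (phenol)) ≈ 10
CH₃CH₂O⁻: pKₐ(CH₃CH₂OH) ≈ 16
CH₃⁻: pKₐ(CH₄) ≈ 48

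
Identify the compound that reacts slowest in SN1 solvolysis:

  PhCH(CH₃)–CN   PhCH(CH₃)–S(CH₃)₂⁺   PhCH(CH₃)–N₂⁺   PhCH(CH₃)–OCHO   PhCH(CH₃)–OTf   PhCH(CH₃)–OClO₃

PhCH(CH₃)–CN

The skeletons are identical, so relative rate is governed entirely by leaving-group ability.
The more stable X⁻ (or X) is on its own — i.e. the weaker a base it is — the better a leaving group it makes.
PhCH(CH₃)–N₂⁺ loses N₂: no meaningful conjugate acid; N₂ departs as an exceptionally stable neutral molecule
PhCH(CH₃)–OTf loses OTf⁻: pKₐ(CF₃SO₃H (triflic acid)) ≈ -14
PhCH(CH₃)–OClO₃ loses ClO₄⁻: pKₐ(HClO₄) ≈ -10
PhCH(CH₃)–S(CH₃)₂⁺ loses SR'₂: pKₐ(R'₂SH⁺) ≈ -7
PhCH(CH₃)–OCHO loses HCOO⁻: pKₐ(HCOOH) ≈ 3.8
PhCH(CH₃)–CN loses CN⁻: pKₐ(HCN) ≈ 9.2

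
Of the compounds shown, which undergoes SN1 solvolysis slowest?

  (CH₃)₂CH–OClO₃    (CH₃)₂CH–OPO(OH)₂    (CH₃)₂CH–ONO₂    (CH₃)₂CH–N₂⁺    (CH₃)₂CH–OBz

(CH₃)₂CH–OBz

With the same alkyl group throughout, only the leaving group differentiates the rates.
A good leaving group is a weak base: the lower the pKₐ of its conjugate acid, the more readily it departs.
(CH₃)₂CH–N₂⁺ loses N₂: no meaningful conjugate acid; N₂ departs as an exceptionally stable neutral molecule
(CH₃)₂CH–OClO₃ loses ClO₄⁻: pKₐ(HClO₄) ≈ -10
(CH₃)₂CH–ONO₂ loses NO₃⁻: pKₐ(HNO₃) ≈ -1.3
(CH₃)₂CH–OPO(OH)₂ loses H₂PO₄⁻: pKₐ(H₃PO₄) ≈ 2.1
(CH₃)₂CH–OBz loses PhCOO⁻: pKₐ(C₆H₅COOH) ≈ 4.2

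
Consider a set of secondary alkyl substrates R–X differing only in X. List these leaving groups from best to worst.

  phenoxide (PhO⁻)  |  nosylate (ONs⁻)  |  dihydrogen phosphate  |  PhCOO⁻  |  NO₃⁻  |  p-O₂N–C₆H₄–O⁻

nosylate (ONs⁻) > NO₃⁻ > dihydrogen phosphate > PhCOO⁻ > p-O₂N–C₆H₄–O⁻ > phenoxide (PhO⁻)

nosylate (ONs⁻): pKₐ(p-O₂NC₆H₄SO₃H) ≈ -3.5
NO₃⁻: pKₐ(HNO₃) ≈ -1.3 — resonance-delocalised over three oxygens
dihydrogen phosphate: pKₐ(H₃PO₄) ≈ 2.1 — moderate base; biological leaving group after further activation
PhCOO⁻: pKₐ(C₆H₅COOH) ≈ 4.2
p-O₂N–C₆H₄–O⁻: pKₐ(p-nitrophenol) ≈ 7.2 — nitro group delocalises the charge; the classic chromogenic LG
phenoxide (PhO⁻): pKₐ(C₆H₅OH (phenol)) ≈ 10 — resonance into the ring helps, but still a poor LG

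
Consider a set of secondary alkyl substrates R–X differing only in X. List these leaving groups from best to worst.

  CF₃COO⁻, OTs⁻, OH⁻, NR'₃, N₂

N₂: no meaningful conjugate acid; N₂ departs as an exceptionally stable neutral molecule
OTs⁻: pKₐ(p-CH₃C₆H₄SO₃H (TsOH)) ≈ -2.8
CF₃COO⁻: pKₐ(CF₃COOH) ≈ 0.2 — strongly electron-withdrawing CF₃ stabilises the carboxylate
NR'₃: pKₐ(R'₃NH⁺) ≈ 10.7 — neutral but still a fairly strong base; Hofmann-elimination LG
OH⁻: pKₐ(H₂O) ≈ 15.7 — strong base; essentially never leaves without prior activation

N₂ > OTs⁻ > CF₃COO⁻ > NR'₃ > OH⁻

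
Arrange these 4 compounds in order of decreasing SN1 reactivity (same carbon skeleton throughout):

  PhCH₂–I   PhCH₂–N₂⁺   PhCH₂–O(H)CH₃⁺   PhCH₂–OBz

PhCH₂–N₂⁺ > PhCH₂–I > PhCH₂–O(H)CH₃⁺ > PhCH₂–OBz

Identical carbon frameworks mean the comparison reduces to leaving-group quality.
The more stable X⁻ (or X) is on its own — i.e. the weaker a base it is — the better a leaving group it makes.
PhCH₂–N₂⁺ loses N₂: no meaningful conjugate acid; N₂ departs as an exceptionally stable neutral molecule
PhCH₂–I loses I⁻: pKₐ(HI) ≈ -10
PhCH₂–O(H)CH₃⁺ loses R'OH: pKₐ(R'OH₂⁺) ≈ -2.4
PhCH₂–OBz loses PhCOO⁻: pKₐ(C₆H₅COOH) ≈ 4.2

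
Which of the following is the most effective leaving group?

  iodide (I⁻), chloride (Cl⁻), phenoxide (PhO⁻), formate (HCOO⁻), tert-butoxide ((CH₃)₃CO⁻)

iodide (I⁻)

Rank by basicity of the departing species: weakest base leaves most easily.
iodide (I⁻): pKₐ(HI) ≈ -10
chloride (Cl⁻): pKₐ(HCl) ≈ -7
formate (HCOO⁻): pKₐ(HCOOH) ≈ 3.8
phenoxide (PhO⁻): pKₐ(C₆H₅OH (phenol)) ≈ 10
tert-butoxide ((CH₃)₃CO⁻): pKₐ(t-BuOH) ≈ 18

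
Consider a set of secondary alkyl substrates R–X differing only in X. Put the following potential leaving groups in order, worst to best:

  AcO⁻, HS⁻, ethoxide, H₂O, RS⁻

Rank by basicity of the departing species: weakest base leaves most easily.
H₂O: pKₐ(H₃O⁺) ≈ -1.7
AcO⁻: pKₐ(CH₃COOH) ≈ 4.8
HS⁻: pKₐ(H₂S) ≈ 7 — larger and more polarisable than the oxygen analogue
RS⁻: pKₐ(RSH (a thiol)) ≈ 10.5
ethoxide: pKₐ(CH₃CH₂OH) ≈ 16 — strong base; alkoxides do not leave unassisted
Reversing gives the worst-to-best order requested.

ethoxide < RS⁻ < HS⁻ < AcO⁻ < H₂O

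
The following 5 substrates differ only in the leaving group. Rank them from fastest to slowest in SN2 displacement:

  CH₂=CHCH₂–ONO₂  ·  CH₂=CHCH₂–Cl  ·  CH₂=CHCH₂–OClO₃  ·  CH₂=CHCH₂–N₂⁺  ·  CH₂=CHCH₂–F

CH₂=CHCH₂–N₂⁺ > CH₂=CHCH₂–OClO₃ > CH₂=CHCH₂–Cl > CH₂=CHCH₂–ONO₂ > CH₂=CHCH₂–F

Identical carbon frameworks mean the comparison reduces to leaving-group quality.
Leaving-group ability tracks the stability of the departed species; conjugate-acid pKₐ is the usual yardstick (lower pKₐ → better LG).
CH₂=CHCH₂–N₂⁺ loses N₂: no meaningful conjugate acid; N₂ departs as an exceptionally stable neutral molecule
CH₂=CHCH₂–OClO₃ loses ClO₄⁻: pKₐ(HClO₄) ≈ -10
CH₂=CHCH₂–Cl loses Cl⁻: pKₐ(HCl) ≈ -7
CH₂=CHCH₂–ONO₂ loses NO₃⁻: pKₐ(HNO₃) ≈ -1.3
CH₂=CHCH₂–F loses F⁻: pKₐ(HF) ≈ 3.2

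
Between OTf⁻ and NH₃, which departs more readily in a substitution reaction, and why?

OTf⁻ is the better leaving group.
pKₐ(CF₃SO₃H (triflic acid)) ≈ -14 versus pKₐ(NH₄⁺) ≈ 9.2: OTf⁻ is the much weaker base.
Charge spread over three oxygens and a CF₃ group; the premier leaving group in synthesis.

OTf⁻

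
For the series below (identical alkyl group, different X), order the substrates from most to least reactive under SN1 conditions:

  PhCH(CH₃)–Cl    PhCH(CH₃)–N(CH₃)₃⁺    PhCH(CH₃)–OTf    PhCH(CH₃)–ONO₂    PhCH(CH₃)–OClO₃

PhCH(CH₃)–OTf > PhCH(CH₃)–OClO₃ > PhCH(CH₃)–Cl > PhCH(CH₃)–ONO₂ > PhCH(CH₃)–N(CH₃)₃⁺

Same R in every case — rank the leaving groups.
Leaving-group ability tracks the stability of the departed species; conjugate-acid pKₐ is the usual yardstick (lower pKₐ → better LG).
PhCH(CH₃)–OTf loses OTf⁻: pKₐ(CF₃SO₃H (triflic acid)) ≈ -14
PhCH(CH₃)–OClO₃ loses ClO₄⁻: pKₐ(HClO₄) ≈ -10
PhCH(CH₃)–Cl loses Cl⁻: pKₐ(HCl) ≈ -7
PhCH(CH₃)–ONO₂ loses NO₃⁻: pKₐ(HNO₃) ≈ -1.3
PhCH(CH₃)–N(CH₃)₃⁺ loses NR'₃: pKₐ(R'₃NH⁺) ≈ 10.7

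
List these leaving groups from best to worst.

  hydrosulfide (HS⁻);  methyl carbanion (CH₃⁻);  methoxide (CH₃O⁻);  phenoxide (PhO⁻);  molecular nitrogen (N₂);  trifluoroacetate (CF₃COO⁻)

molecular nitrogen (N₂) > trifluoroacetate (CF₃COO⁻) > hydrosulfide (HS⁻) > phenoxide (PhO⁻) > methoxide (CH₃O⁻) > methyl carbanion (CH₃⁻)

A good leaving group is a weak base: the lower the pKₐ of its conjugate acid, the more readily it departs.
molecular nitrogen (N₂): no meaningful conjugate acid; N₂ departs as an exceptionally stable neutral molecule
trifluoroacetate (CF₃COO⁻): pKₐ(CF₃COOH) ≈ 0.2
hydrosulfide (HS⁻): pKₐ(H₂S) ≈ 7 — larger and more polarisable than the oxygen analogue
phenoxide (PhO⁻): pKₐ(C₆H₅OH (phenol)) ≈ 10 — resonance into the ring helps, but still a poor LG
methoxide (CH₃O⁻): pKₐ(CH₃OH) ≈ 15.5 — strong base; alkoxides do not leave unassisted
methyl carbanion (CH₃⁻): pKₐ(CH₄) ≈ 48 — unstabilised carbanion; the worst conceivable leaving group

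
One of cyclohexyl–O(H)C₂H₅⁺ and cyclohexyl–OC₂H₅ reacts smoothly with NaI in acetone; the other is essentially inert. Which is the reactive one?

cyclohexyl–O(H)C₂H₅⁺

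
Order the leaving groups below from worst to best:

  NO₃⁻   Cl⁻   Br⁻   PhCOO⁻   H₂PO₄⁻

Br⁻: pKₐ(HBr) ≈ -9
Cl⁻: pKₐ(HCl) ≈ -7 — moderately weak base
NO₃⁻: pKₐ(HNO₃) ≈ -1.3 — resonance-delocalised over three oxygens
H₂PO₄⁻: pKₐ(H₃PO₄) ≈ 2.1
PhCOO⁻: pKₐ(C₆H₅COOH) ≈ 4.2
Listed from poorest to best leaving group as asked.

PhCOO⁻ < H₂PO₄⁻ < NO₃⁻ < Cl⁻ < Br⁻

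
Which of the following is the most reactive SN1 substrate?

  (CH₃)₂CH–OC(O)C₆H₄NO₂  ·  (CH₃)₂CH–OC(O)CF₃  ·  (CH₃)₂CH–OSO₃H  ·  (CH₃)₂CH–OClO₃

(CH₃)₂CH–OClO₃

Same R in every case — rank the leaving groups.
The more stable X⁻ (or X) is on its own — i.e. the weaker a base it is — the better a leaving group it makes.
(CH₃)₂CH–OClO₃ loses ClO₄⁻: pKₐ(HClO₄) ≈ -10
(CH₃)₂CH–OSO₃H loses HSO₄⁻: pKₐ(H₂SO₄) ≈ -3
(CH₃)₂CH–OC(O)CF₃ loses CF₃COO⁻: pKₐ(CF₃COOH) ≈ 0.2
(CH₃)₂CH–OC(O)C₆H₄NO₂ loses p-O₂N–C₆H₄–COO⁻: pKₐ(p-nitrobenzoic acid) ≈ 3.4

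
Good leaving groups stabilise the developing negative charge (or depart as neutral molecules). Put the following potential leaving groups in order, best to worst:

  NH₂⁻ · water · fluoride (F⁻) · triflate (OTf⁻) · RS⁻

triflate (OTf⁻) > water > fluoride (F⁻) > RS⁻ > NH₂⁻

Rank by basicity of the departing species: weakest base leaves most easily.
triflate (OTf⁻): pKₐ(CF₃SO₃H (triflic acid)) ≈ -14
water: pKₐ(H₃O⁺) ≈ -1.7
fluoride (F⁻): pKₐ(HF) ≈ 3.2
RS⁻: pKₐ(RSH (a thiol)) ≈ 10.5
NH₂⁻: pKₐ(NH₃) ≈ 38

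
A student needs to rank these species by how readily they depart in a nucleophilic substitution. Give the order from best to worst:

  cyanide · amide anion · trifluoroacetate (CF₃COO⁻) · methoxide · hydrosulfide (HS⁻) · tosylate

tosylate > trifluoroacetate (CF₃COO⁻) > hydrosulfide (HS⁻) > cyanide > methoxide > amide anion

Rank by basicity of the departing species: weakest base leaves most easily.
tosylate: pKₐ(p-CH₃C₆H₄SO₃H (TsOH)) ≈ -2.8 — resonance-delocalised arenesulfonate
trifluoroacetate (CF₃COO⁻): pKₐ(CF₃COOH) ≈ 0.2 — strongly electron-withdrawing CF₃ stabilises the carboxylate
hydrosulfide (HS⁻): pKₐ(H₂S) ≈ 7
cyanide: pKₐ(HCN) ≈ 9.2 — sp carbon stabilises the charge somewhat, but still a poor LG
methoxide: pKₐ(CH₃OH) ≈ 15.5
amide anion: pKₐ(NH₃) ≈ 38 — extremely strong base; never a leaving group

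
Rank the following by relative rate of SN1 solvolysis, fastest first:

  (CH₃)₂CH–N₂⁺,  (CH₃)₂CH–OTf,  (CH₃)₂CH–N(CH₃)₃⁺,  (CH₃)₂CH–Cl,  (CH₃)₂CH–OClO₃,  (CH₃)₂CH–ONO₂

(CH₃)₂CH–N₂⁺ > (CH₃)₂CH–OTf > (CH₃)₂CH–OClO₃ > (CH₃)₂CH–Cl > (CH₃)₂CH–ONO₂ > (CH₃)₂CH–N(CH₃)₃⁺

Identical carbon frameworks mean the comparison reduces to leaving-group quality.
A good leaving group is a weak base: the lower the pKₐ of its conjugate acid, the more readily it departs.
(CH₃)₂CH–N₂⁺ loses N₂: no meaningful conjugate acid; N₂ departs as an exceptionally stable neutral molecule
(CH₃)₂CH–OTf loses OTf⁻: pKₐ(CF₃SO₃H (triflic acid)) ≈ -14
(CH₃)₂CH–OClO₃ loses ClO₄⁻: pKₐ(HClO₄) ≈ -10
(CH₃)₂CH–Cl loses Cl⁻: pKₐ(HCl) ≈ -7
(CH₃)₂CH–ONO₂ loses NO₃⁻: pKₐ(HNO₃) ≈ -1.3
(CH₃)₂CH–N(CH₃)₃⁺ loses NR'₃: pKₐ(R'₃NH⁺) ≈ 10.7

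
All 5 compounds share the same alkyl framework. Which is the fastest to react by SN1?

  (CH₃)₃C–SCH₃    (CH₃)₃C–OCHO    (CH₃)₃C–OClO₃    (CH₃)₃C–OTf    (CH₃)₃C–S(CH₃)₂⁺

(CH₃)₃C–OTf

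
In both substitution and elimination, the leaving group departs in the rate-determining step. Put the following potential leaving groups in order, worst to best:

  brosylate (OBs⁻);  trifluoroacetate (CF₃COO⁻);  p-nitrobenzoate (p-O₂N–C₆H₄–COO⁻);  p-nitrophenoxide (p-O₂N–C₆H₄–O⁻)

Leaving-group ability tracks the stability of the departed species; conjugate-acid pKₐ is the usual yardstick (lower pKₐ → better LG).
brosylate (OBs⁻): pKₐ(p-BrC₆H₄SO₃H) ≈ -2.8 — arenesulfonate with a p-bromo substituent
trifluoroacetate (CF₃COO⁻): pKₐ(CF₃COOH) ≈ 0.2 — strongly electron-withdrawing CF₃ stabilises the carboxylate
p-nitrobenzoate (p-O₂N–C₆H₄–COO⁻): pKₐ(p-nitrobenzoic acid) ≈ 3.4 — electron-withdrawing nitro group stabilises the carboxylate
p-nitrophenoxide (p-O₂N–C₆H₄–O⁻): pKₐ(p-nitrophenol) ≈ 7.2 — nitro group delocalises the charge; the classic chromogenic LG
Listed from poorest to best leaving group as asked.

p-nitrophenoxide (p-O₂N–C₆H₄–O⁻) < p-nitrobenzoate (p-O₂N–C₆H₄–COO⁻) < trifluoroacetate (CF₃COO⁻) < brosylate (OBs⁻)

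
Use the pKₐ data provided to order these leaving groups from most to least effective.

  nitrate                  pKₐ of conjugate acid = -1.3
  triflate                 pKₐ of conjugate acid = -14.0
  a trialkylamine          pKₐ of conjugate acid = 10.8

Lower conjugate-acid pKₐ ⇒ weaker base ⇒ better leaving group.
Sorting by the given values: triflate (-14.0), nitrate (-1.3), a trialkylamine (10.8).

triflate > nitrate > a trialkylamine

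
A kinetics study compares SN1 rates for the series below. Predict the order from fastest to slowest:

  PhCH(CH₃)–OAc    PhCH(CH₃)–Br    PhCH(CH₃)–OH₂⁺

PhCH(CH₃)–Br > PhCH(CH₃)–OH₂⁺ > PhCH(CH₃)–OAc

With the same alkyl group throughout, only the leaving group differentiates the rates.
The more stable X⁻ (or X) is on its own — i.e. the weaker a base it is — the better a leaving group it makes.
PhCH(CH₃)–Br loses Br⁻: pKₐ(HBr) ≈ -9
PhCH(CH₃)–OH₂⁺ loses H₂O: pKₐ(H₃O⁺) ≈ -1.7
PhCH(CH₃)–OAc loses AcO⁻: pKₐ(CH₃COOH) ≈ 4.8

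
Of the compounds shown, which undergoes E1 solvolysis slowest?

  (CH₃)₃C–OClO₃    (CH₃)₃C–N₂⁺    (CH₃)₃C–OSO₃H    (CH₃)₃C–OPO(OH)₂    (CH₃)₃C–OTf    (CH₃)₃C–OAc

The skeletons are identical, so relative rate is governed entirely by leaving-group ability.
The more stable X⁻ (or X) is on its own — i.e. the weaker a base it is — the better a leaving group it makes.
(CH₃)₃C–N₂⁺ loses N₂: no meaningful conjugate acid; N₂ departs as an exceptionally stable neutral molecule
(CH₃)₃C–OTf loses OTf⁻: pKₐ(CF₃SO₃H (triflic acid)) ≈ -14
(CH₃)₃C–OClO₃ loses ClO₄⁻: pKₐ(HClO₄) ≈ -10
(CH₃)₃C–OSO₃H loses HSO₄⁻: pKₐ(H₂SO₄) ≈ -3
(CH₃)₃C–OPO(OH)₂ loses H₂PO₄⁻: pKₐ(H₃PO₄) ≈ 2.1
(CH₃)₃C–OAc loses AcO⁻: pKₐ(CH₃COOH) ≈ 4.8

(CH₃)₃C–OAc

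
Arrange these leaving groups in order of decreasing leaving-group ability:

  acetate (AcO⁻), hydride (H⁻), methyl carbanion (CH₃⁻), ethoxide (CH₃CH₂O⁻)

acetate (AcO⁻) > ethoxide (CH₃CH₂O⁻) > hydride (H⁻) > methyl carbanion (CH₃⁻)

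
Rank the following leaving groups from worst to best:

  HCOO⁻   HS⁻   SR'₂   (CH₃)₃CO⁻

SR'₂: pKₐ(R'₂SH⁺) ≈ -7 — neutral; leaves from a sulfonium salt (R–SR'₂⁺)
HCOO⁻: pKₐ(HCOOH) ≈ 3.8 — resonance-stabilised carboxylate
HS⁻: pKₐ(H₂S) ≈ 7 — larger and more polarisable than the oxygen analogue
(CH₃)₃CO⁻: pKₐ(t-BuOH) ≈ 18 — bulky, strongly basic alkoxide
The question asks for worst first, so the sequence is read in increasing leaving-group ability.

(CH₃)₃CO⁻ < HS⁻ < HCOO⁻ < SR'₂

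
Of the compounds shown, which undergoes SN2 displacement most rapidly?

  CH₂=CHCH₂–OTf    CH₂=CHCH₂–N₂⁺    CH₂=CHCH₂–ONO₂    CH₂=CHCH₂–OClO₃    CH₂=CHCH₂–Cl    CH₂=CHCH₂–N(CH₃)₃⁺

Same R in every case — rank the leaving groups.
Rank by basicity of the departing species: weakest base leaves most easily.
CH₂=CHCH₂–N₂⁺ loses N₂: no meaningful conjugate acid; N₂ departs as an exceptionally stable neutral molecule
CH₂=CHCH₂–OTf loses OTf⁻: pKₐ(CF₃SO₃H (triflic acid)) ≈ -14
CH₂=CHCH₂–OClO₃ loses ClO₄⁻: pKₐ(HClO₄) ≈ -10
CH₂=CHCH₂–Cl loses Cl⁻: pKₐ(HCl) ≈ -7
CH₂=CHCH₂–ONO₂ loses NO₃⁻: pKₐ(HNO₃) ≈ -1.3
CH₂=CHCH₂–N(CH₃)₃⁺ loses NR'₃: pKₐ(R'₃NH⁺) ≈ 10.7

CH₂=CHCH₂–N₂⁺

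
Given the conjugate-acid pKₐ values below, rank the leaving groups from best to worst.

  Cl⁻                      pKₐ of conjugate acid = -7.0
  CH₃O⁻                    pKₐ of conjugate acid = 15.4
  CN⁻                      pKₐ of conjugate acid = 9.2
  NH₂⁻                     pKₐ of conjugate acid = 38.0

Cl⁻ > CN⁻ > CH₃O⁻ > NH₂⁻

Lower conjugate-acid pKₐ ⇒ weaker base ⇒ better leaving group.
Sorting by the given values: Cl⁻ (-7.0), CN⁻ (9.2), CH₃O⁻ (15.4), NH₂⁻ (38.0).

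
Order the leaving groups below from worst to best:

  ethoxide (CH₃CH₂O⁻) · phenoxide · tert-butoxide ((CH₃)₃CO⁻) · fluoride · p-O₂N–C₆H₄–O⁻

tert-butoxide ((CH₃)₃CO⁻) < ethoxide (CH₃CH₂O⁻) < phenoxide < p-O₂N–C₆H₄–O⁻ < fluoride

Leaving-group ability tracks the stability of the departed species; conjugate-acid pKₐ is the usual yardstick (lower pKₐ → better LG).
fluoride: pKₐ(HF) ≈ 3.2
p-O₂N–C₆H₄–O⁻: pKₐ(p-nitrophenol) ≈ 7.2
phenoxide: pKₐ(C₆H₅OH (phenol)) ≈ 10
ethoxide (CH₃CH₂O⁻): pKₐ(CH₃CH₂OH) ≈ 16
tert-butoxide ((CH₃)₃CO⁻): pKₐ(t-BuOH) ≈ 18
Reversing gives the worst-to-best order requested.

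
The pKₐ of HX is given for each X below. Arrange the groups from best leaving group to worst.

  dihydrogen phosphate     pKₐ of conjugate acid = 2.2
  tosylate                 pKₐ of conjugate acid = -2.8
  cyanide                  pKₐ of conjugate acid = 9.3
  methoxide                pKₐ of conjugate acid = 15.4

tosylate > dihydrogen phosphate > cyanide > methoxide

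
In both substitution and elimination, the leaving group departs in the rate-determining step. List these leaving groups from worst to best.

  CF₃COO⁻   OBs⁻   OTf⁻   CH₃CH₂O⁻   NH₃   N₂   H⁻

H⁻ < CH₃CH₂O⁻ < NH₃ < CF₃COO⁻ < OBs⁻ < OTf⁻ < N₂

Rank by basicity of the departing species: weakest base leaves most easily.
N₂: no meaningful conjugate acid; N₂ departs as an exceptionally stable neutral molecule
OTf⁻: pKₐ(CF₃SO₃H (triflic acid)) ≈ -14 — charge spread over three oxygens and a CF₃ group; the premier leaving group in synthesis
OBs⁻: pKₐ(p-BrC₆H₄SO₃H) ≈ -2.8 — arenesulfonate with a p-bromo substituent
CF₃COO⁻: pKₐ(CF₃COOH) ≈ 0.2 — strongly electron-withdrawing CF₃ stabilises the carboxylate
NH₃: pKₐ(NH₄⁺) ≈ 9.2
CH₃CH₂O⁻: pKₐ(CH₃CH₂OH) ≈ 16
H⁻: pKₐ(H₂) ≈ 36 — extremely strong base; leaves only in special hydride-transfer contexts
Reversing gives the worst-to-best order requested.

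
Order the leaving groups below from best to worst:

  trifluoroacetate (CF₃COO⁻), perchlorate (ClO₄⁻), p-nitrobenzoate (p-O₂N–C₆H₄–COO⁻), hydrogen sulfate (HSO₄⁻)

perchlorate (ClO₄⁻): pKₐ(HClO₄) ≈ -10
hydrogen sulfate (HSO₄⁻): pKₐ(H₂SO₄) ≈ -3
trifluoroacetate (CF₃COO⁻): pKₐ(CF₃COOH) ≈ 0.2
p-nitrobenzoate (p-O₂N–C₆H₄–COO⁻): pKₐ(p-nitrobenzoic acid) ≈ 3.4

perchlorate (ClO₄⁻) > hydrogen sulfate (HSO₄⁻) > trifluoroacetate (CF₃COO⁻) > p-nitrobenzoate (p-O₂N–C₆H₄–COO⁻)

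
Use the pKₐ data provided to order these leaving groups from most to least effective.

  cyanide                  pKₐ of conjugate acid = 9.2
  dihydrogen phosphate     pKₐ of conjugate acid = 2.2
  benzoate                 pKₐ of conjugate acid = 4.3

Lower conjugate-acid pKₐ ⇒ weaker base ⇒ better leaving group.
Sorting by the given values: dihydrogen phosphate (2.2), benzoate (4.3), cyanide (9.2).

dihydrogen phosphate > benzoate > cyanide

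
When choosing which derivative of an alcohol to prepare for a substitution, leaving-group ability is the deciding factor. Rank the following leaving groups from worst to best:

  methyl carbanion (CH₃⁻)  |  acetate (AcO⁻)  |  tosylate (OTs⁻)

methyl carbanion (CH₃⁻) < acetate (AcO⁻) < tosylate (OTs⁻)

A good leaving group is a weak base: the lower the pKₐ of its conjugate acid, the more readily it departs.
tosylate (OTs⁻): pKₐ(p-CH₃C₆H₄SO₃H (TsOH)) ≈ -2.8
acetate (AcO⁻): pKₐ(CH₃COOH) ≈ 4.8
methyl carbanion (CH₃⁻): pKₐ(CH₄) ≈ 48
Listed from poorest to best leaving group as asked.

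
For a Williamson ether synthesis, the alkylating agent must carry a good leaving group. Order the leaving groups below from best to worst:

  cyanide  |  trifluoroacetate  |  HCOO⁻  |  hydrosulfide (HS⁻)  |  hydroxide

trifluoroacetate > HCOO⁻ > hydrosulfide (HS⁻) > cyanide > hydroxide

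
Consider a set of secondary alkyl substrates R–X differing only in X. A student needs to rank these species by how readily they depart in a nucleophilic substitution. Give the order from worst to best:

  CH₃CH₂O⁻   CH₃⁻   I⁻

CH₃⁻ < CH₃CH₂O⁻ < I⁻

A good leaving group is a weak base: the lower the pKₐ of its conjugate acid, the more readily it departs.
I⁻: pKₐ(HI) ≈ -10
CH₃CH₂O⁻: pKₐ(CH₃CH₂OH) ≈ 16
CH₃⁻: pKₐ(CH₄) ≈ 48
Reversing gives the worst-to-best order requested.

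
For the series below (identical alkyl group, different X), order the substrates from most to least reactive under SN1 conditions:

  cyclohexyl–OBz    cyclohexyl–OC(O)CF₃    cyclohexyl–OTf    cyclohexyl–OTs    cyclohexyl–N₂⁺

Identical carbon frameworks mean the comparison reduces to leaving-group quality.
The more stable X⁻ (or X) is on its own — i.e. the weaker a base it is — the better a leaving group it makes.
cyclohexyl–N₂⁺ loses N₂: no meaningful conjugate acid; N₂ departs as an exceptionally stable neutral molecule
cyclohexyl–OTf loses OTf⁻: pKₐ(CF₃SO₃H (triflic acid)) ≈ -14
cyclohexyl–OTs loses OTs⁻: pKₐ(p-CH₃C₆H₄SO₃H (TsOH)) ≈ -2.8
cyclohexyl–OC(O)CF₃ loses CF₃COO⁻: pKₐ(CF₃COOH) ≈ 0.2
cyclohexyl–OBz loses PhCOO⁻: pKₐ(C₆H₅COOH) ≈ 4.2

cyclohexyl–N₂⁺ > cyclohexyl–OTf > cyclohexyl–OTs > cyclohexyl–OC(O)CF₃ > cyclohexyl–OBz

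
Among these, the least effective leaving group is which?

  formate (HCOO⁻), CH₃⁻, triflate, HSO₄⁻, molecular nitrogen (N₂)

A good leaving group is a weak base: the lower the pKₐ of its conjugate acid, the more readily it departs.
molecular nitrogen (N₂): no meaningful conjugate acid; N₂ departs as an exceptionally stable neutral molecule
triflate: pKₐ(CF₃SO₃H (triflic acid)) ≈ -14
HSO₄⁻: pKₐ(H₂SO₄) ≈ -3
formate (HCOO⁻): pKₐ(HCOOH) ≈ 3.8
CH₃⁻: pKₐ(CH₄) ≈ 48

CH₃⁻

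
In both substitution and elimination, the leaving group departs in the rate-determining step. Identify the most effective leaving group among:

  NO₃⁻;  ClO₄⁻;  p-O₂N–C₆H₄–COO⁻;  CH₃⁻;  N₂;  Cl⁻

The more stable X⁻ (or X) is on its own — i.e. the weaker a base it is — the better a leaving group it makes.
N₂: no meaningful conjugate acid; N₂ departs as an exceptionally stable neutral molecule
ClO₄⁻: pKₐ(HClO₄) ≈ -10
Cl⁻: pKₐ(HCl) ≈ -7
NO₃⁻: pKₐ(HNO₃) ≈ -1.3
p-O₂N–C₆H₄–COO⁻: pKₐ(p-nitrobenzoic acid) ≈ 3.4
CH₃⁻: pKₐ(CH₄) ≈ 48

N₂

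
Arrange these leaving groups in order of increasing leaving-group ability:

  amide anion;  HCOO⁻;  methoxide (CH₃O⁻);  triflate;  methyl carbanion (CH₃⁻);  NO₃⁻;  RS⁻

triflate: pKₐ(CF₃SO₃H (triflic acid)) ≈ -14
NO₃⁻: pKₐ(HNO₃) ≈ -1.3
HCOO⁻: pKₐ(HCOOH) ≈ 3.8
RS⁻: pKₐ(RSH (a thiol)) ≈ 10.5
methoxide (CH₃O⁻): pKₐ(CH₃OH) ≈ 15.5
amide anion: pKₐ(NH₃) ≈ 38
methyl carbanion (CH₃⁻): pKₐ(CH₄) ≈ 48
Listed from poorest to best leaving group as asked.

methyl carbanion (CH₃⁻) < amide anion < methoxide (CH₃O⁻) < RS⁻ < HCOO⁻ < NO₃⁻ < triflate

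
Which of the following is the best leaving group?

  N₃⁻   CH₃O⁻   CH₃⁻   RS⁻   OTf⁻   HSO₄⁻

OTf⁻

Rank by basicity of the departing species: weakest base leaves most easily.
OTf⁻: pKₐ(CF₃SO₃H (triflic acid)) ≈ -14
HSO₄⁻: pKₐ(H₂SO₄) ≈ -3
N₃⁻: pKₐ(HN₃) ≈ 4.7
RS⁻: pKₐ(RSH (a thiol)) ≈ 10.5
CH₃O⁻: pKₐ(CH₃OH) ≈ 15.5
CH₃⁻: pKₐ(CH₄) ≈ 48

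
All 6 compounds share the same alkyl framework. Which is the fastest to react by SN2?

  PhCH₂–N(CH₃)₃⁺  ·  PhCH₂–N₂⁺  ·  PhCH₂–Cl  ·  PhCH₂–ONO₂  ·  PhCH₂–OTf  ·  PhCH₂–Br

PhCH₂–N₂⁺

Same R in every case — rank the leaving groups.
Leaving-group ability tracks the stability of the departed species; conjugate-acid pKₐ is the usual yardstick (lower pKₐ → better LG).
PhCH₂–N₂⁺ loses N₂: no meaningful conjugate acid; N₂ departs as an exceptionally stable neutral molecule
PhCH₂–OTf loses OTf⁻: pKₐ(CF₃SO₃H (triflic acid)) ≈ -14
PhCH₂–Br loses Br⁻: pKₐ(HBr) ≈ -9
PhCH₂–Cl loses Cl⁻: pKₐ(HCl) ≈ -7
PhCH₂–ONO₂ loses NO₃⁻: pKₐ(HNO₃) ≈ -1.3
PhCH₂–N(CH₃)₃⁺ loses NR'₃: pKₐ(R'₃NH⁺) ≈ 10.7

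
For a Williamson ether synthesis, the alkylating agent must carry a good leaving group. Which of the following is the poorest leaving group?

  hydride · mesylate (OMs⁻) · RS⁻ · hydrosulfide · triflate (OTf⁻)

hydride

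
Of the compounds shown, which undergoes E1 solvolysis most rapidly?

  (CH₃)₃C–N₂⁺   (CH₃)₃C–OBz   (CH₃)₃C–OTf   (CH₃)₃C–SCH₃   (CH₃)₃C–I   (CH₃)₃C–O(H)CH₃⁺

The skeletons are identical, so relative rate is governed entirely by leaving-group ability.
A good leaving group is a weak base: the lower the pKₐ of its conjugate acid, the more readily it departs.
(CH₃)₃C–N₂⁺ loses N₂: no meaningful conjugate acid; N₂ departs as an exceptionally stable neutral molecule
(CH₃)₃C–OTf loses OTf⁻: pKₐ(CF₃SO₃H (triflic acid)) ≈ -14
(CH₃)₃C–I loses I⁻: pKₐ(HI) ≈ -10
(CH₃)₃C–O(H)CH₃⁺ loses R'OH: pKₐ(R'OH₂⁺) ≈ -2.4
(CH₃)₃C–OBz loses PhCOO⁻: pKₐ(C₆H₅COOH) ≈ 4.2
(CH₃)₃C–SCH₃ loses RS⁻: pKₐ(RSH (a thiol)) ≈ 10.5

(CH₃)₃C–N₂⁺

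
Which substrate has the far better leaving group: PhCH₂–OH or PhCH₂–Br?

From PhCH₂–OH the departing group would be OH⁻ (pKₐ(H₂O) ≈ 15.7). Strong base; essentially never leaves without prior activation.
From PhCH₂–Br the leaving group is Br⁻ (pKₐ(HBr) ≈ -9). Weak base; good leaving group.
(In practice PhCH₂–Br is made from PhCH₂–OH by treatment with PBr₃, replacing the hydroxyl with bromide.)

PhCH₂–Br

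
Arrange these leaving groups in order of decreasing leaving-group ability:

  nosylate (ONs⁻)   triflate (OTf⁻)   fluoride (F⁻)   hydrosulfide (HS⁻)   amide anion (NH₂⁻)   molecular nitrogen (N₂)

molecular nitrogen (N₂): no meaningful conjugate acid; N₂ departs as an exceptionally stable neutral molecule
triflate (OTf⁻): pKₐ(CF₃SO₃H (triflic acid)) ≈ -14 — charge spread over three oxygens and a CF₃ group; the premier leaving group in synthesis
nosylate (ONs⁻): pKₐ(p-O₂NC₆H₄SO₃H) ≈ -3.5 — p-nitro group further stabilises the sulfonate
fluoride (F⁻): pKₐ(HF) ≈ 3.2 — small and strongly basic; the poor halide leaving group
hydrosulfide (HS⁻): pKₐ(H₂S) ≈ 7
amide anion (NH₂⁻): pKₐ(NH₃) ≈ 38 — extremely strong base; never a leaving group

molecular nitrogen (N₂) > triflate (OTf⁻) > nosylate (ONs⁻) > fluoride (F⁻) > hydrosulfide (HS⁻) > amide anion (NH₂⁻)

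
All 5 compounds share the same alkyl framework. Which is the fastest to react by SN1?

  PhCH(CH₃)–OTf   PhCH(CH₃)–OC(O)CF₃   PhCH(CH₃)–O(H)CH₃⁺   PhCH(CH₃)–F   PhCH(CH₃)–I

PhCH(CH₃)–OTf

Same R in every case — rank the leaving groups.
Leaving-group ability tracks the stability of the departed species; conjugate-acid pKₐ is the usual yardstick (lower pKₐ → better LG).
PhCH(CH₃)–OTf loses OTf⁻: pKₐ(CF₃SO₃H (triflic acid)) ≈ -14
PhCH(CH₃)–I loses I⁻: pKₐ(HI) ≈ -10
PhCH(CH₃)–O(H)CH₃⁺ loses R'OH: pKₐ(R'OH₂⁺) ≈ -2.4
PhCH(CH₃)–OC(O)CF₃ loses CF₃COO⁻: pKₐ(CF₃COOH) ≈ 0.2
PhCH(CH₃)–F loses F⁻: pKₐ(HF) ≈ 3.2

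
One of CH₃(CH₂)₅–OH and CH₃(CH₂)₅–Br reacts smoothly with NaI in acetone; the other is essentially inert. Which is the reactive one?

From CH₃(CH₂)₅–OH the departing group would be OH⁻ (pKₐ(H₂O) ≈ 15.7). Strong base; essentially never leaves without prior activation.
From CH₃(CH₂)₅–Br the leaving group is Br⁻ (pKₐ(HBr) ≈ -9). Weak base; good leaving group.
(In practice CH₃(CH₂)₅–Br is made from CH₃(CH₂)₅–OH by treatment with PBr₃, replacing the hydroxyl with bromide.)

CH₃(CH₂)₅–Br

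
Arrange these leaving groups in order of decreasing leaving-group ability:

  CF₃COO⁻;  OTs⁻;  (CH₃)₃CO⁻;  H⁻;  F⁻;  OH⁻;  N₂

The more stable X⁻ (or X) is on its own — i.e. the weaker a base it is — the better a leaving group it makes.
N₂: no meaningful conjugate acid; N₂ departs as an exceptionally stable neutral molecule
OTs⁻: pKₐ(p-CH₃C₆H₄SO₃H (TsOH)) ≈ -2.8
CF₃COO⁻: pKₐ(CF₃COOH) ≈ 0.2
F⁻: pKₐ(HF) ≈ 3.2 — small and strongly basic; the poor halide leaving group
OH⁻: pKₐ(H₂O) ≈ 15.7 — strong base; essentially never leaves without prior activation
(CH₃)₃CO⁻: pKₐ(t-BuOH) ≈ 18 — bulky, strongly basic alkoxide
H⁻: pKₐ(H₂) ≈ 36

N₂ > OTs⁻ > CF₃COO⁻ > F⁻ > OH⁻ > (CH₃)₃CO⁻ > H⁻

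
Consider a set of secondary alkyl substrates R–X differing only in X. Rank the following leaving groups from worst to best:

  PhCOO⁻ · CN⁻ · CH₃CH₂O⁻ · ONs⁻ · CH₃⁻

CH₃⁻ < CH₃CH₂O⁻ < CN⁻ < PhCOO⁻ < ONs⁻

Leaving-group ability tracks the stability of the departed species; conjugate-acid pKₐ is the usual yardstick (lower pKₐ → better LG).
ONs⁻: pKₐ(p-O₂NC₆H₄SO₃H) ≈ -3.5
PhCOO⁻: pKₐ(C₆H₅COOH) ≈ 4.2
CN⁻: pKₐ(HCN) ≈ 9.2 — sp carbon stabilises the charge somewhat, but still a poor LG
CH₃CH₂O⁻: pKₐ(CH₃CH₂OH) ≈ 16 — strong base; alkoxides do not leave unassisted
CH₃⁻: pKₐ(CH₄) ≈ 48
The question asks for worst first, so the sequence is read in increasing leaving-group ability.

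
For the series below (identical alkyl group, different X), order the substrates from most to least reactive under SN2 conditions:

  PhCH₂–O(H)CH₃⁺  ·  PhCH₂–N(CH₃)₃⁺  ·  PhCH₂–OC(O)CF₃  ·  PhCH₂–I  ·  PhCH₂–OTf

With the same alkyl group throughout, only the leaving group differentiates the rates.
Rank by basicity of the departing species: weakest base leaves most easily.
PhCH₂–OTf loses OTf⁻: pKₐ(CF₃SO₃H (triflic acid)) ≈ -14
PhCH₂–I loses I⁻: pKₐ(HI) ≈ -10
PhCH₂–O(H)CH₃⁺ loses R'OH: pKₐ(R'OH₂⁺) ≈ -2.4
PhCH₂–OC(O)CF₃ loses CF₃COO⁻: pKₐ(CF₃COOH) ≈ 0.2
PhCH₂–N(CH₃)₃⁺ loses NR'₃: pKₐ(R'₃NH⁺) ≈ 10.7

PhCH₂–OTf > PhCH₂–I > PhCH₂–O(H)CH₃⁺ > PhCH₂–OC(O)CF₃ > PhCH₂–N(CH₃)₃⁺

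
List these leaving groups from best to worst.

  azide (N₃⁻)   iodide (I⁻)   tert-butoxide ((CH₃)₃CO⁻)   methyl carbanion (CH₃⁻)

Leaving-group ability tracks the stability of the departed species; conjugate-acid pKₐ is the usual yardstick (lower pKₐ → better LG).
iodide (I⁻): pKₐ(HI) ≈ -10
azide (N₃⁻): pKₐ(HN₃) ≈ 4.7 — linear, resonance-stabilised
tert-butoxide ((CH₃)₃CO⁻): pKₐ(t-BuOH) ≈ 18 — bulky, strongly basic alkoxide
methyl carbanion (CH₃⁻): pKₐ(CH₄) ≈ 48

iodide (I⁻) > azide (N₃⁻) > tert-butoxide ((CH₃)₃CO⁻) > methyl carbanion (CH₃⁻)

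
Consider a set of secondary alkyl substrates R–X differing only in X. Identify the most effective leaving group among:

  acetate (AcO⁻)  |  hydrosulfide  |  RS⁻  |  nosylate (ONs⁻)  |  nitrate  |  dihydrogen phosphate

nosylate (ONs⁻)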